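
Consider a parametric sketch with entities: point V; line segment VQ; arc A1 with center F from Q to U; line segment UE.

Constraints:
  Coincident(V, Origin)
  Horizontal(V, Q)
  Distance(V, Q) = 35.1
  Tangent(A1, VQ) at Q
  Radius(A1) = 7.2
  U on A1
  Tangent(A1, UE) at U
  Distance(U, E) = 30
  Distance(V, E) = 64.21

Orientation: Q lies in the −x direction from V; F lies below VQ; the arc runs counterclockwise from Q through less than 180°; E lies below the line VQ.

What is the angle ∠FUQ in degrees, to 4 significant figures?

61.76°

Checks: |FU| = 7.200 ✓; ∠(FU, UE) = 90.00° ✓; |UE| = 30.00 ✓; |VE| = 64.21 ✓.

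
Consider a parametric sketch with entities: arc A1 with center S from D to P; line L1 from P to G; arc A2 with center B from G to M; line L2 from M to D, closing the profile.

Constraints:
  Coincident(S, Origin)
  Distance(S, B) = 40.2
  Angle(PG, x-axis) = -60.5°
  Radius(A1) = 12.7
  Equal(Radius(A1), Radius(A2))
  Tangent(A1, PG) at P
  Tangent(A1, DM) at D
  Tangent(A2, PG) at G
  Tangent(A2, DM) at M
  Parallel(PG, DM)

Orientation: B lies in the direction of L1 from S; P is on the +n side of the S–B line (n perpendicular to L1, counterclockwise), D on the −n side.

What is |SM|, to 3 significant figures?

42.2

The slot axis is L1's direction at -60.5°, so u = (cos -60.5°, sin -60.5°) = (0.492, -0.870) and n = (−sin -60.5°, cos -60.5°) = (0.870, 0.492). S is at the origin and B lies 40.2 along u from S, so B = 40.2·u = (19.8, -35.0). Tangency of A1 to both parallel lines with radius 12.7 puts P and D at S ± 12.7·n: P = (11.1, 6.25), D = (-11.1, -6.25). Equal radii place G and M the same way about B: G = B + 12.7·n = (30.8, -28.7), M = B − 12.7·n = (8.74, -41.2). Then |SM| = |M − S| = 42.2.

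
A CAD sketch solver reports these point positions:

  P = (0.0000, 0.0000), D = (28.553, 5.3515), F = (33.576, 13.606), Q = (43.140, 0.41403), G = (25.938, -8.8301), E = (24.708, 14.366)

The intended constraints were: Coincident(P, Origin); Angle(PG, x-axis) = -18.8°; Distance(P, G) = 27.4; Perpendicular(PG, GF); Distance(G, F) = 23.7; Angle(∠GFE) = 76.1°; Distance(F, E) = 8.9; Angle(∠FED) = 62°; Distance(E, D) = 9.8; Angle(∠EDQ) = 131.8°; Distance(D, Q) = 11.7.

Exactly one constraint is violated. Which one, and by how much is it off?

Distance(D, Q) = 11.7 — off by 3.70.

P = (0.00, 0.00) ✓; PG at -18.80° ✓; |PG| = 27.40 ✓; ∠(PG, GF) = 90.00° ✓; |GF| = 23.70 ✓; ∠GFE = 76.10° ✓; |FE| = 8.901 ✓; ∠FED = 62.00° ✓; |ED| = 9.800 ✓; ∠EDQ = 131.8° ✓; |DQ| = 15.40 ✗.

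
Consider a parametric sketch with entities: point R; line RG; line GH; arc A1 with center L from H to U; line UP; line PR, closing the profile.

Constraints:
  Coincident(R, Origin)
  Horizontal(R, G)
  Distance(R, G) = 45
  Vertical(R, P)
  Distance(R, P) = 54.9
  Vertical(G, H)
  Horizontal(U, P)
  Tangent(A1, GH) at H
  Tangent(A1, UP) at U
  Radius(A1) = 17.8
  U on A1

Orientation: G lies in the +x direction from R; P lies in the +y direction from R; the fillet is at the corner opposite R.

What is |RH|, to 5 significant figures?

58.322

R is at the origin; R and G share the same y with |RG| = 45.0 and G on the +x side, so G = (45.000, 0.0000). R and P share the same x with |RP| = 54.9 and P on the +y side, so P = (0.0000, 54.900). The virtual corner opposite R is at (45.000, 54.900). A1 meets GH tangentially, so LH is at right angles to GH and since A1 is tangent to UP there, LU ⟂ UP, with radius 17.8, so the center L sits 17.8 in from both sides at L = (27.200, 37.100). That places the tangent points at H = (45.000, 37.100) on GH and U = (27.200, 54.900) on UP. Then |RH| = |H − R| = 58.322.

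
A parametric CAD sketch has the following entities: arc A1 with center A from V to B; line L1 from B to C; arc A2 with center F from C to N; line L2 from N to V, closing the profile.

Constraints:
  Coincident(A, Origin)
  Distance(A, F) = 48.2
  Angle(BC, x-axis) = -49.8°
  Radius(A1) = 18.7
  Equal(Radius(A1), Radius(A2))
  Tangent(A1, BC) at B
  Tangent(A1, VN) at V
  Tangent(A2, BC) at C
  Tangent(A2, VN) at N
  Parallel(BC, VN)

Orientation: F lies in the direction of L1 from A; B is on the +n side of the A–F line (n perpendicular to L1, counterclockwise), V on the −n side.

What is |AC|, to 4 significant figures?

51.70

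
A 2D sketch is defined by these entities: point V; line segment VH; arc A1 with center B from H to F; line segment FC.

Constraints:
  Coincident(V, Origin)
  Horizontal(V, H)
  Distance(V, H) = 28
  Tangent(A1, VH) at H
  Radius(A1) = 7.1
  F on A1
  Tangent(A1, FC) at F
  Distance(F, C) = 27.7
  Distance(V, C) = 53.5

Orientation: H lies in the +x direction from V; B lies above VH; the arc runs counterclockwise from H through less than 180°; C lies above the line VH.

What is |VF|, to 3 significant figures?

35.1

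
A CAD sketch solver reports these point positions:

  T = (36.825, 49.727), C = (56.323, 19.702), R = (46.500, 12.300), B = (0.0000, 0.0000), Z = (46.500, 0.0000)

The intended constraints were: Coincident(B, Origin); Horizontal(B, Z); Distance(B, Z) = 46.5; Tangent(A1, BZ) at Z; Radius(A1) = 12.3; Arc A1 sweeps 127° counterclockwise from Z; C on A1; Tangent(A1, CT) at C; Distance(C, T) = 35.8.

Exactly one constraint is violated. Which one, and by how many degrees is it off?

Tangent(A1, CT) at C — off by 4.00°.

B = (0.00, 0.00) ✓; B.y = 0.00, Z.y = 0.00 ✓; |BZ| = 46.50 ✓; ∠(RZ, ZB) = 90.00° ✓; |RZ| = 12.30 ✓; bearing(R→C) − bearing(R→Z) = 127.0° ✓; |RC| = 12.30 ✓; ∠(RC, CT) = 94.00° ✗; |CT| = 35.80 ✓.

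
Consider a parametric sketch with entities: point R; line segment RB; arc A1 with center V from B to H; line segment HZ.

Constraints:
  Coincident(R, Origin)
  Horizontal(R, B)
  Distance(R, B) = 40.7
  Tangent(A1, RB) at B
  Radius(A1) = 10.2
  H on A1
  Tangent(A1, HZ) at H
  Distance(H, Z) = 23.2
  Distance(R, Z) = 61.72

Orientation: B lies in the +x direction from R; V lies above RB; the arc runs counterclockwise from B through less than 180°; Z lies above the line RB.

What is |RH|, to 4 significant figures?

51.77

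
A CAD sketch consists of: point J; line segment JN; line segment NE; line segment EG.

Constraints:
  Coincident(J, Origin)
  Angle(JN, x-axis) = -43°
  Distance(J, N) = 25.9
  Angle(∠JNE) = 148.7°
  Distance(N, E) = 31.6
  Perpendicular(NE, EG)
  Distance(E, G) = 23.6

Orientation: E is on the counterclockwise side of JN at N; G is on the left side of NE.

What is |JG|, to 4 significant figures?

54.68

∠JNE = 148.7°, so NE runs at -43.0° + (180° − 148.7°) = -11.70° from the x-axis; with |NE| = 31.6, E = N + 31.6·(cos -11.70°, sin -11.70°) = (49.89, -24.07). NE ⟂ EG; with |EG| = 23.6 on the left of NE, G = E + 23.6·(0.2028, 0.9792) = (54.67, -0.9622). Then |JG| = |G − J| = 54.68.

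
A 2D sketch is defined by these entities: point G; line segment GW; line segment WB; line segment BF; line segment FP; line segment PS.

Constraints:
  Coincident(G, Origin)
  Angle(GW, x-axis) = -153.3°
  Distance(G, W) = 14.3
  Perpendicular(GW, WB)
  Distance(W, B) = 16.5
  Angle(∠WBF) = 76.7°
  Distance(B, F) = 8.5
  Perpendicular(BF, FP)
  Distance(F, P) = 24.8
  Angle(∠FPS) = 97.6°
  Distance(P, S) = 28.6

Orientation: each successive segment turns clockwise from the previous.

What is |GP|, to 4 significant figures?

15.15

∠WBF = 76.7° gives BF at 13.40° from the x-axis; with |BF| = 8.5, F = (-11.92, 10.29). BF is perpendicular to FP, so FP runs at -76.60°; with |FP| = 24.8, P = (-6.173, -13.84). Then |GP| = |P − G| = 15.15.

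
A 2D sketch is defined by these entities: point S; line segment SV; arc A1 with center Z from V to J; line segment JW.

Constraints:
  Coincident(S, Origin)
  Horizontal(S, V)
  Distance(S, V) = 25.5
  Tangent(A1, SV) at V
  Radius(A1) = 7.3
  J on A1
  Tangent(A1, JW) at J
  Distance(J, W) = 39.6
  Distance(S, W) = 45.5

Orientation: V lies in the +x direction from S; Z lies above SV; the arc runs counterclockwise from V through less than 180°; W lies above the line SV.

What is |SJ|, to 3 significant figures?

33.6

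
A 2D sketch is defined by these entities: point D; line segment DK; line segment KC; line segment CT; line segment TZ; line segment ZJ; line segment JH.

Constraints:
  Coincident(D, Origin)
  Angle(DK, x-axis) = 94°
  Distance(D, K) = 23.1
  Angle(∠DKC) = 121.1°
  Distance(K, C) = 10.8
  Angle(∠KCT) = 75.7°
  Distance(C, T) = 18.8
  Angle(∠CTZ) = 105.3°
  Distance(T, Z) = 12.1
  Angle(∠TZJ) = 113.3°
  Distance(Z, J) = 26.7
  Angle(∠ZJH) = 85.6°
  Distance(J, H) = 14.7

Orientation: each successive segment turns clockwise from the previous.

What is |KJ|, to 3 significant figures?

17.9

D is at the origin; DK runs at 94.0° with length 23.1, so K = (-1.61, 23.0). ∠DKC = 121.1° gives KC at 35.1° from the x-axis; with |KC| = 10.8, C = (7.22, 29.3). ∠KCT = 75.7° gives CT at -69.2° from the x-axis; with |CT| = 18.8, T = (13.9, 11.7). ∠CTZ = 105.3° gives TZ at -144° from the x-axis; with |TZ| = 12.1, Z = (4.12, 4.55). ∠TZJ = 113.3° gives ZJ at 149° from the x-axis; with |ZJ| = 26.7, J = (-18.9, 18.1). Then |KJ| = |J − K| = 17.9.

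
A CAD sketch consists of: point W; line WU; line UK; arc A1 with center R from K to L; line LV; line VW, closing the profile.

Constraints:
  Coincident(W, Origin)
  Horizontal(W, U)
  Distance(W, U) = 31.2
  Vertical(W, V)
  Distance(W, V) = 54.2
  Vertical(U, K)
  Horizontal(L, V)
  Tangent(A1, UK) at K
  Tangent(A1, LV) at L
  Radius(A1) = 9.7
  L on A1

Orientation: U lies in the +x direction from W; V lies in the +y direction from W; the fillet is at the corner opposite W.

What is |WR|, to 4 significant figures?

49.42

W is at the origin; WU is horizontal with |WU| = 31.2 and U on the +x side, so U = (31.20, 0.000). W and V share the same x with |WV| = 54.2 and V on the +y side, so V = (0.000, 54.20). The virtual corner opposite W is at (31.20, 54.20). A1 meets UK tangentially, so RK is at right angles to UK and A1 meets LV tangentially, so RL is at right angles to LV, with radius 9.7, so the center R sits 9.7 in from both sides at R = (21.50, 44.50). Then |WR| = |R − W| = 49.42.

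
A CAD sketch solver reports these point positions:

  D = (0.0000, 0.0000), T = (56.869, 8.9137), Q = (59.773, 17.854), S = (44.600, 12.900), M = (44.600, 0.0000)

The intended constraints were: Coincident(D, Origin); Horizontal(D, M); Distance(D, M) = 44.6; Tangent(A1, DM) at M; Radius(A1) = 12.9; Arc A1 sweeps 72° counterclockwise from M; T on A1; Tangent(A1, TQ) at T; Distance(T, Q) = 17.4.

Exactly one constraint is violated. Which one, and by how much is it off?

Distance(T, Q) = 17.4 — off by 8.00.

D = (0.00, 0.00) ✓; D.y = 0.00, M.y = 0.00 ✓; |DM| = 44.60 ✓; ∠(SM, MD) = 90.00° ✓; |SM| = 12.90 ✓; bearing(S→T) − bearing(S→M) = 72.00° ✓; |ST| = 12.90 ✓; ∠(ST, TQ) = 90.00° ✓; |TQ| = 9.400 ✗.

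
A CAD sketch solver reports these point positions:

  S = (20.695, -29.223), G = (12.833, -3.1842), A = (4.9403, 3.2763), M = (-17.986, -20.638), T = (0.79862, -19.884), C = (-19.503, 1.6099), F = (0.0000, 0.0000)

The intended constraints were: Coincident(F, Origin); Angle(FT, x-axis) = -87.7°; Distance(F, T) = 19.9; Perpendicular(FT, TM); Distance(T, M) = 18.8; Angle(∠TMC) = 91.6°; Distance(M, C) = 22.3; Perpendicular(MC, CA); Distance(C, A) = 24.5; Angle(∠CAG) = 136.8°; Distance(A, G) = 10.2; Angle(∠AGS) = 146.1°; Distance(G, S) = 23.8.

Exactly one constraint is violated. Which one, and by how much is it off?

Distance(G, S) = 23.8 — off by 3.40.

F = (0.00, 0.00) ✓; FT at -87.70° ✓; |FT| = 19.90 ✓; ∠(FT, TM) = 90.00° ✓; |TM| = 18.80 ✓; ∠TMC = 91.60° ✓; |MC| = 22.30 ✓; ∠(MC, CA) = 90.00° ✓; |CA| = 24.50 ✓; ∠CAG = 136.8° ✓; |AG| = 10.20 ✓; ∠AGS = 146.1° ✓; |GS| = 27.20 ✗.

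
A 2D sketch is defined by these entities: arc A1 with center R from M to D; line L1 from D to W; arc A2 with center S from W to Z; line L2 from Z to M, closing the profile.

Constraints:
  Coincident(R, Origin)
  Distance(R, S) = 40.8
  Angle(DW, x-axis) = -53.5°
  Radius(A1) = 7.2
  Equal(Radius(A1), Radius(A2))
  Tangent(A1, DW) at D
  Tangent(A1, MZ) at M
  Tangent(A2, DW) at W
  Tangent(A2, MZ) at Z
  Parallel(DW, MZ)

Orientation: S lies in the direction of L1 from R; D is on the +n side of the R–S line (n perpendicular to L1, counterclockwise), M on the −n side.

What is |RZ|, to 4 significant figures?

41.43

The slot axis is L1's direction at -53.5°, so u = (cos -53.5°, sin -53.5°) = (0.5948, -0.8039) and n = (−sin -53.5°, cos -53.5°) = (0.8039, 0.5948). R is at the origin and S lies 40.8 along u from R, so S = 40.8·u = (24.27, -32.80). Tangency of A1 to both parallel lines with radius 7.2 puts D and M at R ± 7.2·n: D = (5.788, 4.283), M = (-5.788, -4.283). Equal radii place W and Z the same way about S: W = S + 7.2·n = (30.06, -28.51), Z = S − 7.2·n = (18.48, -37.08). Then |RZ| = |Z − R| = 41.43.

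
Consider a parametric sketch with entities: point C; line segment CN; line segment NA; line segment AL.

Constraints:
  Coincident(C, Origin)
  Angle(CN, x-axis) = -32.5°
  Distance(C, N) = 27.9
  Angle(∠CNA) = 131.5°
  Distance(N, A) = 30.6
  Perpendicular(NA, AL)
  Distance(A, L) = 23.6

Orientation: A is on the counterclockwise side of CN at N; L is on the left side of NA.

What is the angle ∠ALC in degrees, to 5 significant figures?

86.847°

C is at the origin; CN runs at -32.5° with length 27.9, so N = 27.9·(cos -32.5°, sin -32.5°) = (23.531, -14.991). ∠CNA = 131.5°, so NA runs at -32.5° + (180° − 131.5°) = 16.000° from the x-axis; with |NA| = 30.6, A = N + 30.6·(cos 16.000°, sin 16.000°) = (52.945, -6.5562). The perpendicularity gives AL at right angles to NA; with |AL| = 23.6 on the left of NA, L = A + 23.6·(-0.27564, 0.96126) = (46.440, 16.130). Then cos ∠ALC = LA·LC / (|LA||LC|), giving 86.847°.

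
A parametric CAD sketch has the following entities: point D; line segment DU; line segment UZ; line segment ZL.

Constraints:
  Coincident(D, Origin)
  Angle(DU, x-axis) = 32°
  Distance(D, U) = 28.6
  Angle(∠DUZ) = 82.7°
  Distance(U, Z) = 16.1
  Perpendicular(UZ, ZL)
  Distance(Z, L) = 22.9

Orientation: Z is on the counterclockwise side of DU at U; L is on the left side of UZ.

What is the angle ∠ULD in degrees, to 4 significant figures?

78.58°

D is at the origin; DU runs at 32.0° with length 28.6, so U = 28.6·(cos 32.0°, sin 32.0°) = (24.25, 15.16). ∠DUZ = 82.7°, so UZ runs at 32.0° + (180° − 82.7°) = 129.3° from the x-axis; with |UZ| = 16.1, Z = U + 16.1·(cos 129.3°, sin 129.3°) = (14.06, 27.61). The perpendicularity gives ZL at right angles to UZ; with |ZL| = 22.9 on the left of UZ, L = Z + 22.9·(-0.7738, -0.6334) = (-3.664, 13.11). Then cos ∠ULD = LU·LD / (|LU||LD|), giving 78.58°.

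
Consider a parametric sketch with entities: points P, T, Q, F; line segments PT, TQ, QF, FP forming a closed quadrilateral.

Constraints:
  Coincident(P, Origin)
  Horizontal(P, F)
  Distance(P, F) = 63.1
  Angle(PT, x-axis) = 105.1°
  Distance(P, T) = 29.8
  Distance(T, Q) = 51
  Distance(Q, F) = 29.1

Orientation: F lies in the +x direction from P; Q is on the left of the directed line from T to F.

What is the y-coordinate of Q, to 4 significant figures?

20.64

Checks: |TQ| = 51.00 ✓; |QF| = 29.10 ✓.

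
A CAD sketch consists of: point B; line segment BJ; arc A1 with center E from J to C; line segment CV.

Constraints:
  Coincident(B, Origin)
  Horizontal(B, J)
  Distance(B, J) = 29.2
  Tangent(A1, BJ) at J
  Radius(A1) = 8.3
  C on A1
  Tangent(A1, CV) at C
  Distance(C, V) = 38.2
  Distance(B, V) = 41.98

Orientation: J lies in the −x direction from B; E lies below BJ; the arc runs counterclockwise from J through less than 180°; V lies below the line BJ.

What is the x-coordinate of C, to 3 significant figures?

-35.1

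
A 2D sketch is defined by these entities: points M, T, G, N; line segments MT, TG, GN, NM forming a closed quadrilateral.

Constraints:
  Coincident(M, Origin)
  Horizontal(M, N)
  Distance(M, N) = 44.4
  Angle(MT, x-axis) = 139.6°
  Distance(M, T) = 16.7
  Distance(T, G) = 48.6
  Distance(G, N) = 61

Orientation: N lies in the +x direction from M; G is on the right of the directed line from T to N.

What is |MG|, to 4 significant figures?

37.23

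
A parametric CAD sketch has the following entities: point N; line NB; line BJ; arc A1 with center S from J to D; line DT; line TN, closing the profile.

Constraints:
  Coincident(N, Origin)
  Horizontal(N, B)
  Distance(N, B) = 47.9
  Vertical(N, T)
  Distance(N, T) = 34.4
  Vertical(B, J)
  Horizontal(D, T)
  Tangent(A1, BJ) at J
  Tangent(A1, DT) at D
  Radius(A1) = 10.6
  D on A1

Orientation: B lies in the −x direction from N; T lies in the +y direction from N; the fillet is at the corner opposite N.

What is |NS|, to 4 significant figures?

44.25

NT is vertical with |NT| = 34.4 and T on the +y side, so T = (0.000, 34.40). The virtual corner opposite N is at (-47.90, 34.40). Tangency of A1 to BJ means the radius SJ is perpendicular to BJ and the tangent condition forces SD to be normal to DT, with radius 10.6, so the center S sits 10.6 in from both sides at S = (-37.30, 23.80). Then |NS| = |S − N| = 44.25.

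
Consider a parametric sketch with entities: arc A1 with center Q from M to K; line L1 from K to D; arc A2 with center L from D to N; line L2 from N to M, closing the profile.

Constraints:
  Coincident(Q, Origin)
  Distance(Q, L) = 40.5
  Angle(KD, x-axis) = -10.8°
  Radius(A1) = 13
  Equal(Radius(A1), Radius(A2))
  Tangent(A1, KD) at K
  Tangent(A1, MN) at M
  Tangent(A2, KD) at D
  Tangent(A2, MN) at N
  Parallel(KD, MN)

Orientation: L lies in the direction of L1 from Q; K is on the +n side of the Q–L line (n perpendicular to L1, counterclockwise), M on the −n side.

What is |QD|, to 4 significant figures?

42.54

Tangency of A1 to both parallel lines with radius 13.0 puts K and M at Q ± 13.0·n: K = (2.436, 12.77), M = (-2.436, -12.77). Equal radii place D and N the same way about L: D = L + 13.0·n = (42.22, 5.181), N = L − 13.0·n = (37.35, -20.36). Then |QD| = |D − Q| = 42.54.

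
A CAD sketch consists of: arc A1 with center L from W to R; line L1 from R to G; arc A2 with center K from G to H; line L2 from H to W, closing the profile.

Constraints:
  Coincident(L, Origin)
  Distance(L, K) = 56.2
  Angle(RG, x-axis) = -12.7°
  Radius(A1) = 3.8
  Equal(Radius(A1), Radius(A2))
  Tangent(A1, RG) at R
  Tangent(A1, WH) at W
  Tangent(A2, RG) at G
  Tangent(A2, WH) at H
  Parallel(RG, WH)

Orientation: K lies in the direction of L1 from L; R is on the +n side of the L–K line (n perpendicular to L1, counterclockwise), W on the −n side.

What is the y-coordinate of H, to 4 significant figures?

-16.06

The slot axis is L1's direction at -12.7°, so u = (cos -12.7°, sin -12.7°) = (0.9755, -0.2198) and n = (−sin -12.7°, cos -12.7°) = (0.2198, 0.9755). L is at the origin and K lies 56.2 along u from L, so K = 56.2·u = (54.83, -12.36). Tangency of A1 to both parallel lines with radius 3.8 puts R and W at L ± 3.8·n: R = (0.8354, 3.707), W = (-0.8354, -3.707). Equal radii place G and H the same way about K: G = K + 3.8·n = (55.66, -8.648), H = K − 3.8·n = (53.99, -16.06). So H.y = -16.06.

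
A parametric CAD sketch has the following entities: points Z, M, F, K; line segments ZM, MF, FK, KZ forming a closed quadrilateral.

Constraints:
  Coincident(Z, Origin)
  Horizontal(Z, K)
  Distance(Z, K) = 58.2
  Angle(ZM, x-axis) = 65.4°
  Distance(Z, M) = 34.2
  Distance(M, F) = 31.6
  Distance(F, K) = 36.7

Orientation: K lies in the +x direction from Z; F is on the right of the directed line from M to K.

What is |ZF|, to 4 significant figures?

21.50

Checks: |MF| = 31.60 ✓; |FK| = 36.70 ✓.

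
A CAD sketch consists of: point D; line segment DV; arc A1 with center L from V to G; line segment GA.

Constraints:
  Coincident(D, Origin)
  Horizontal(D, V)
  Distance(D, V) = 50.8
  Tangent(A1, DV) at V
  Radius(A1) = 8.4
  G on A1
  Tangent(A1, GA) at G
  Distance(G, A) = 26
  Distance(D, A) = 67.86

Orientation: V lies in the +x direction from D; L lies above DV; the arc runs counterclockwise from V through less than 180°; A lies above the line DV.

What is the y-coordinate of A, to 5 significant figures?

34.662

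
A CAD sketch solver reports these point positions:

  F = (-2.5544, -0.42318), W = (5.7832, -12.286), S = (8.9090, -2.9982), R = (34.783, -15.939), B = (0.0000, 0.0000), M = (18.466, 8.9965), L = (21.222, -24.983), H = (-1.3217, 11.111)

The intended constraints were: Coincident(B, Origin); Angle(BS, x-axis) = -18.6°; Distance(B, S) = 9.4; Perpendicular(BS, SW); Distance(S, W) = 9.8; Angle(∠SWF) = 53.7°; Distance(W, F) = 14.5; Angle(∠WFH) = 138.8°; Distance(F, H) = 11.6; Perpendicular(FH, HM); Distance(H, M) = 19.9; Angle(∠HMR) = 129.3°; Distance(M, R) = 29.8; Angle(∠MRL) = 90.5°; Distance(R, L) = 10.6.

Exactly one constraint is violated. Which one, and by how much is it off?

Distance(R, L) = 10.6 — off by 5.70.

B = (0.00, 0.00) ✓; BS at -18.60° ✓; |BS| = 9.400 ✓; ∠(BS, SW) = 90.00° ✓; |SW| = 9.800 ✓; ∠SWF = 53.70° ✓; |WF| = 14.50 ✓; ∠WFH = 138.8° ✓; |FH| = 11.60 ✓; ∠(FH, HM) = 90.00° ✓; |HM| = 19.90 ✓; ∠HMR = 129.3° ✓; |MR| = 29.80 ✓; ∠MRL = 90.50° ✓; |RL| = 16.30 ✗.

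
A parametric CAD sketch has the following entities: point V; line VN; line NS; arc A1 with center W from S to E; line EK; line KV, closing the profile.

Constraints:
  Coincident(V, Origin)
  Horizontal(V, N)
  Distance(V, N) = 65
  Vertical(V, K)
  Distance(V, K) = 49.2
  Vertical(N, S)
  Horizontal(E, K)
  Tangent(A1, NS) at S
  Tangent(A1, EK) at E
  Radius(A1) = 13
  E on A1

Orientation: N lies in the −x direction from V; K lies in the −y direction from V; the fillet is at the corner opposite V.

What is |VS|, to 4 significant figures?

74.40

V is at the origin; V and N share the same y with |VN| = 65.0 and N on the −x side, so N = (-65.00, 0.000). VK is vertical with |VK| = 49.2 and K on the −y side, so K = (0.000, -49.20). The virtual corner opposite V is at (-65.00, -49.20). Tangency of A1 to NS means the radius WS is perpendicular to NS and A1 meets EK tangentially, so WE is at right angles to EK, with radius 13.0, so the center W sits 13.0 in from both sides at W = (-52.00, -36.20). That places the tangent points at S = (-65.00, -36.20) on NS and E = (-52.00, -49.20) on EK. Then |VS| = |S − V| = 74.40.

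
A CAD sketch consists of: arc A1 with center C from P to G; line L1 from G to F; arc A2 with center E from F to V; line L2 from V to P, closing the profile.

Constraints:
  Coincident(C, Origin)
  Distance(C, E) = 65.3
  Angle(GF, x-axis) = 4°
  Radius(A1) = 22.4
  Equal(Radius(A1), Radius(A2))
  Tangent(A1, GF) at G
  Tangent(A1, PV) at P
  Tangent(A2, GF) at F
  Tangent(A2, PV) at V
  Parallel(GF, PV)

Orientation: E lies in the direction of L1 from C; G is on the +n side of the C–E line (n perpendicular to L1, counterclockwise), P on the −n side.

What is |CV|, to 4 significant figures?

69.04

The slot axis is L1's direction at 4.0°, so u = (cos 4.0°, sin 4.0°) = (0.9976, 0.06976) and n = (−sin 4.0°, cos 4.0°) = (-0.06976, 0.9976). C is at the origin and E lies 65.3 along u from C, so E = 65.3·u = (65.14, 4.555). Tangency of A1 to both parallel lines with radius 22.4 puts G and P at C ± 22.4·n: G = (-1.563, 22.35), P = (1.563, -22.35). Equal radii place F and V the same way about E: F = E + 22.4·n = (63.58, 26.90), V = E − 22.4·n = (66.70, -17.79). Then |CV| = |V − C| = 69.04.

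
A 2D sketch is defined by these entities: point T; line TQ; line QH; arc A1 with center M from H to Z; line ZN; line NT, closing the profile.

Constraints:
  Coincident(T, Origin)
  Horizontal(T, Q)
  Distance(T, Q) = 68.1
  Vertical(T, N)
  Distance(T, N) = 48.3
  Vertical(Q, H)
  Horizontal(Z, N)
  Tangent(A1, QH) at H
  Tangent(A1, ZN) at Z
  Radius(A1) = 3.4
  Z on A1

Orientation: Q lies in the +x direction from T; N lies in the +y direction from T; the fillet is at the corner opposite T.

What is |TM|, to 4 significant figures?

78.75

T is at the origin; T and Q share the same y with |TQ| = 68.1 and Q on the +x side, so Q = (68.10, 0.000). TN is vertical with |TN| = 48.3 and N on the +y side, so N = (0.000, 48.30). The virtual corner opposite T is at (68.10, 48.30). Tangency of A1 to QH means the radius MH is perpendicular to QH and A1 meets ZN tangentially, so MZ is at right angles to ZN, with radius 3.4, so the center M sits 3.4 in from both sides at M = (64.70, 44.90). Then |TM| = |M − T| = 78.75.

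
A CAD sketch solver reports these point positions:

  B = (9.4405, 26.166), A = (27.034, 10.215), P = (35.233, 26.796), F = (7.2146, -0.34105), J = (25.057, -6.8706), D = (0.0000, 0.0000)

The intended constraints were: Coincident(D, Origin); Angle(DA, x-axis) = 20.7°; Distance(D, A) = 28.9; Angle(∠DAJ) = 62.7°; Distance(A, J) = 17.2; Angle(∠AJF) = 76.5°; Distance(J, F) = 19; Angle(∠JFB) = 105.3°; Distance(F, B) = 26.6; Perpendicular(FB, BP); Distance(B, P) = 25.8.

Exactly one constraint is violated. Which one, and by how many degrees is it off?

Perpendicular(FB, BP) — off by 6.20°.

D = (0.00, 0.00) ✓; DA at 20.70° ✓; |DA| = 28.90 ✓; ∠DAJ = 62.70° ✓; |AJ| = 17.20 ✓; ∠AJF = 76.50° ✓; |JF| = 19.00 ✓; ∠JFB = 105.3° ✓; |FB| = 26.60 ✓; ∠(FB, BP) = 83.80° ✗; |BP| = 25.80 ✓.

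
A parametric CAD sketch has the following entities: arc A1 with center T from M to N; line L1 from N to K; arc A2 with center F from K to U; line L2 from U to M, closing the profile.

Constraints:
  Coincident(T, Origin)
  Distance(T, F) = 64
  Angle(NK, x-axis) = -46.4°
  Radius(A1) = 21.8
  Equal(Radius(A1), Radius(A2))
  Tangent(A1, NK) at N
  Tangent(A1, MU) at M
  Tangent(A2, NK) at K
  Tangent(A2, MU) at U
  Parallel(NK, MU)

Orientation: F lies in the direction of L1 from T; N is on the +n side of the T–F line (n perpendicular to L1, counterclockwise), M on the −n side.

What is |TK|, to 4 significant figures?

67.61

The slot axis is L1's direction at -46.4°, so u = (cos -46.4°, sin -46.4°) = (0.6896, -0.7242) and n = (−sin -46.4°, cos -46.4°) = (0.7242, 0.6896). T is at the origin and F lies 64.0 along u from T, so F = 64.0·u = (44.14, -46.35). Tangency of A1 to both parallel lines with radius 21.8 puts N and M at T ± 21.8·n: N = (15.79, 15.03), M = (-15.79, -15.03). Equal radii place K and U the same way about F: K = F + 21.8·n = (59.92, -31.31), U = F − 21.8·n = (28.35, -61.38). Then |TK| = |K − T| = 67.61.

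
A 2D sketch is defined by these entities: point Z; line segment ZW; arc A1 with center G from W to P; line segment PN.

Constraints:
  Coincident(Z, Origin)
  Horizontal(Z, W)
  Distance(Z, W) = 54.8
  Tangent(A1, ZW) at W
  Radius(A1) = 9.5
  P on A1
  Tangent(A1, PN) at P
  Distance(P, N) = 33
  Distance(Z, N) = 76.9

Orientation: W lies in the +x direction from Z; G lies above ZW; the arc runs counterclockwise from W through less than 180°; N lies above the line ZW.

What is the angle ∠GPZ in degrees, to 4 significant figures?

8.018°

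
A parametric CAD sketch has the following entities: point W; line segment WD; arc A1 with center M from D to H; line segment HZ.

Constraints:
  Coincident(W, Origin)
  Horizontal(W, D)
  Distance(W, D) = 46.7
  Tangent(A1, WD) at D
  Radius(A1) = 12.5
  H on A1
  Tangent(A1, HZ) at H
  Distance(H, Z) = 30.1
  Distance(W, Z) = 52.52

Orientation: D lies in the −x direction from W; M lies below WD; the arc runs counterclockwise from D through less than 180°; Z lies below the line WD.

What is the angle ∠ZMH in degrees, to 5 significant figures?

67.448°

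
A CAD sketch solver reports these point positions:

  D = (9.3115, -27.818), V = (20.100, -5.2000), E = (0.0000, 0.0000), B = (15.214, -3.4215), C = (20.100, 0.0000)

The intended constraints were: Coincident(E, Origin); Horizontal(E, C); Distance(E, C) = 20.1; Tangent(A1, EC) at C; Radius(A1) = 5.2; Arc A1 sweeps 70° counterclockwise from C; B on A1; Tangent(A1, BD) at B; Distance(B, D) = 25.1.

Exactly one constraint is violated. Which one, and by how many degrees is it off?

Tangent(A1, BD) at B — off by 6.40°.

E = (0.00, 0.00) ✓; E.y = 0.00, C.y = 0.00 ✓; |EC| = 20.10 ✓; ∠(VC, CE) = 90.00° ✓; |VC| = 5.200 ✓; bearing(V→B) − bearing(V→C) = 70.00° ✓; |VB| = 5.200 ✓; ∠(VB, BD) = 83.60° ✗; |BD| = 25.10 ✓.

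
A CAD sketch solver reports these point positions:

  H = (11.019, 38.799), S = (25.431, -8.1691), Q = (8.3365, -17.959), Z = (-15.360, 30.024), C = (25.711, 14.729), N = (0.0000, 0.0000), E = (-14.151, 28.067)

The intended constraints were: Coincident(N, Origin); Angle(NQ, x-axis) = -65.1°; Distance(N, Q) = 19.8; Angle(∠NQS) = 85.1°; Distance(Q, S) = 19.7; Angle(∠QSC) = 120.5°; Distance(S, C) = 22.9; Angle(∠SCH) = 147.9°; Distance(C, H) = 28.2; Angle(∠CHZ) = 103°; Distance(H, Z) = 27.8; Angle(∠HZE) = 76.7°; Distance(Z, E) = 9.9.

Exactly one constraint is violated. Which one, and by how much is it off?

Distance(Z, E) = 9.9 — off by 7.60.

N = (0.00, 0.00) ✓; NQ at -65.10° ✓; |NQ| = 19.80 ✓; ∠NQS = 85.10° ✓; |QS| = 19.70 ✓; ∠QSC = 120.5° ✓; |SC| = 22.90 ✓; ∠SCH = 147.9° ✓; |CH| = 28.20 ✓; ∠CHZ = 103.0° ✓; |HZ| = 27.80 ✓; ∠HZE = 76.69° ✓; |ZE| = 2.300 ✗.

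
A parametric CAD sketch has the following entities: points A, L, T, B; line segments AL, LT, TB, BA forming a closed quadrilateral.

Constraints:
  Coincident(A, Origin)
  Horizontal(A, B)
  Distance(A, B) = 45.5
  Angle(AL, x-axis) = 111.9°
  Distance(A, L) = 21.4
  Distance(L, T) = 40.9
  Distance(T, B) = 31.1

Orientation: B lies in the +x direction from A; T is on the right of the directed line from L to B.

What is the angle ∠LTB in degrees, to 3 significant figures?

104°

Checks: |LT| = 40.90 ✓; |TB| = 31.10 ✓.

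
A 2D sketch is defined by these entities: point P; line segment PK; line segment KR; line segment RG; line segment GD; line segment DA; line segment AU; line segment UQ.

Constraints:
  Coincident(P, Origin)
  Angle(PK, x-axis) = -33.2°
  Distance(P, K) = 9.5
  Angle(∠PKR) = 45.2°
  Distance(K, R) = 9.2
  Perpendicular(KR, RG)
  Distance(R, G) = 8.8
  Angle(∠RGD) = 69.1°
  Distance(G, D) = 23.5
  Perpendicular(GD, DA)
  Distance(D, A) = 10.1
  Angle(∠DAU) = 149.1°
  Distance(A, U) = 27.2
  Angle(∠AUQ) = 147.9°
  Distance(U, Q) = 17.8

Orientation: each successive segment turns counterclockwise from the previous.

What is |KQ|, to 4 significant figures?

40.80

∠DAU = 149.1° gives AU at 63.40° from the x-axis; with |AU| = 27.2, U = (30.80, 11.97). ∠AUQ = 147.9° gives UQ at 95.50° from the x-axis; with |UQ| = 17.8, Q = (29.10, 29.69). Then |KQ| = |Q − K| = 40.80.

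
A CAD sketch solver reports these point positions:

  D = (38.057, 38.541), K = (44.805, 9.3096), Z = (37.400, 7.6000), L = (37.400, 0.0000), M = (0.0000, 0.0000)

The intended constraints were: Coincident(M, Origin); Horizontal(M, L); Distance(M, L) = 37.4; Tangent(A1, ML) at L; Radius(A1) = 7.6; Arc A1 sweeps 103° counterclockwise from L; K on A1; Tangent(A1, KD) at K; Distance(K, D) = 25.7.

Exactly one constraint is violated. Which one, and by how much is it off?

Distance(K, D) = 25.7 — off by 4.30.

M = (0.00, 0.00) ✓; M.y = 0.00, L.y = 0.00 ✓; |ML| = 37.40 ✓; ∠(ZL, LM) = 90.00° ✓; |ZL| = 7.600 ✓; bearing(Z→K) − bearing(Z→L) = 103.0° ✓; |ZK| = 7.600 ✓; ∠(ZK, KD) = 90.00° ✓; |KD| = 30.00 ✗.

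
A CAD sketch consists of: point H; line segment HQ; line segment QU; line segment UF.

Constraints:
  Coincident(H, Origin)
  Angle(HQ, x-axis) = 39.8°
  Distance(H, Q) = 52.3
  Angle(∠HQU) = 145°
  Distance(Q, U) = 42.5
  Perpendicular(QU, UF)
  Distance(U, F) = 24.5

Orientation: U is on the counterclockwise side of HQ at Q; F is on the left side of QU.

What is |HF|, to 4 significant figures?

85.52

∠HQU = 145.0°, so QU runs at 39.8° + (180° − 145.0°) = 74.80° from the x-axis; with |QU| = 42.5, U = Q + 42.5·(cos 74.80°, sin 74.80°) = (51.32, 74.49). QU is perpendicular to UF; with |UF| = 24.5 on the left of QU, F = U + 24.5·(-0.9650, 0.2622) = (27.68, 80.91). Then |HF| = |F − H| = 85.52.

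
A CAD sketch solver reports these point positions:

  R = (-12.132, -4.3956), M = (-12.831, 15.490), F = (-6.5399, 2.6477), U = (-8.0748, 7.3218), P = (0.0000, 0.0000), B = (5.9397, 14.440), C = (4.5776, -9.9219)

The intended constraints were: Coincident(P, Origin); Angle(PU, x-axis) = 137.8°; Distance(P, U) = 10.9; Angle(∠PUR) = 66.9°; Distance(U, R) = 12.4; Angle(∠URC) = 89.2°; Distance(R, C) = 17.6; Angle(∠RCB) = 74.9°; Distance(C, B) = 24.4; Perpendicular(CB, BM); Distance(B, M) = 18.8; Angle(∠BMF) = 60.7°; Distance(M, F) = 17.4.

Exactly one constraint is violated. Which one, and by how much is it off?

Distance(M, F) = 17.4 — off by 3.10.

P = (0.00, 0.00) ✓; PU at 137.8° ✓; |PU| = 10.90 ✓; ∠PUR = 66.90° ✓; |UR| = 12.40 ✓; ∠URC = 89.20° ✓; |RC| = 17.60 ✓; ∠RCB = 74.90° ✓; |CB| = 24.40 ✓; ∠(CB, BM) = 90.00° ✓; |BM| = 18.80 ✓; ∠BMF = 60.70° ✓; |MF| = 14.30 ✗.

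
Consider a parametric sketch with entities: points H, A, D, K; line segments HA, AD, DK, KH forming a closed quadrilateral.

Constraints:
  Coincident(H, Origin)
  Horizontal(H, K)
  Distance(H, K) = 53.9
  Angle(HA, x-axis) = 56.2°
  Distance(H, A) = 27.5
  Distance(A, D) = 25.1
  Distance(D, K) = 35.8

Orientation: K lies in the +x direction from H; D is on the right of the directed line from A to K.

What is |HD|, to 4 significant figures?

18.28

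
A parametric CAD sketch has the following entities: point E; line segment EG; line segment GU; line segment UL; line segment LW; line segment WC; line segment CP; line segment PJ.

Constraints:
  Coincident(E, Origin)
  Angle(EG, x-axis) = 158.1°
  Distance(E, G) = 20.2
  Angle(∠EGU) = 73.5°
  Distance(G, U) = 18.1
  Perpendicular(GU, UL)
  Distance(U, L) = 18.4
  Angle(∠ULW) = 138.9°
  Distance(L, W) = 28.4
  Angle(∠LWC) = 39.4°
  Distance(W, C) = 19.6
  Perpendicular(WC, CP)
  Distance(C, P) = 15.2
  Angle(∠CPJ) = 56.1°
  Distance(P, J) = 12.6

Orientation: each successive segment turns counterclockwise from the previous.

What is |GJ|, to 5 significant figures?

31.892

E is at the origin; EG runs at 158.1° with length 20.2, so G = (-18.742, 7.5344). ∠EGU = 73.5° gives GU at -95.400° from the x-axis; with |GU| = 18.1, U = (-20.446, -10.485). GU is perpendicular to UL, so UL runs at -5.4000°; with |UL| = 18.4, L = (-2.1273, -12.217). ∠ULW = 138.9° gives LW at 35.700° from the x-axis; with |LW| = 28.4, W = (20.936, 4.3557). ∠LWC = 39.4° gives WC at 176.30° from the x-axis; with |WC| = 19.6, C = (1.3767, 5.6205). The perpendicularity gives CP at right angles to WC, so CP runs at -93.700°; with |CP| = 15.2, P = (0.39582, -9.5478). ∠CPJ = 56.1° gives PJ at 30.200° from the x-axis; with |PJ| = 12.6, J = (11.286, -3.2098). Then |GJ| = |J − G| = 31.892.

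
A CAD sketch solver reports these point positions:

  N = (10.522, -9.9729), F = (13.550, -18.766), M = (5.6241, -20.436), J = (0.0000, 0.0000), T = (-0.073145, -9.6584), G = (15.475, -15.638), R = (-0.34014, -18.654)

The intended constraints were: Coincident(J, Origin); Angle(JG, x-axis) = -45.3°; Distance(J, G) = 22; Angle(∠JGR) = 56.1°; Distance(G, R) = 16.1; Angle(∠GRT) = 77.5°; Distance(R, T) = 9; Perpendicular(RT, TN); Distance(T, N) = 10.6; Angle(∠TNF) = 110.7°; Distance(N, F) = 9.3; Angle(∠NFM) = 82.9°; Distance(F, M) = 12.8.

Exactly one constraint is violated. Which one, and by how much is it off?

Distance(F, M) = 12.8 — off by 4.70.

J = (0.00, 0.00) ✓; JG at -45.30° ✓; |JG| = 22.00 ✓; ∠JGR = 56.10° ✓; |GR| = 16.10 ✓; ∠GRT = 77.50° ✓; |RT| = 9.000 ✓; ∠(RT, TN) = 90.00° ✓; |TN| = 10.60 ✓; ∠TNF = 110.7° ✓; |NF| = 9.300 ✓; ∠NFM = 82.90° ✓; |FM| = 8.100 ✗.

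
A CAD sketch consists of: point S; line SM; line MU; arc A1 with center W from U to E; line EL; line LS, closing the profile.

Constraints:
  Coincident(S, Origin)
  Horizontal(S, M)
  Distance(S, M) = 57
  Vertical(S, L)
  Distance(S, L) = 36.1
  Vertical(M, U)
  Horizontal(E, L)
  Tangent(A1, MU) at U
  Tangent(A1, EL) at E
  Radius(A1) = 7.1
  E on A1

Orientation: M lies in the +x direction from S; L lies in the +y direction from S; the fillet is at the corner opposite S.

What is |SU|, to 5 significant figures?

63.953

The virtual corner opposite S is at (57.000, 36.100). Tangency of A1 to MU means the radius WU is perpendicular to MU and the tangent condition forces WE to be normal to EL, with radius 7.1, so the center W sits 7.1 in from both sides at W = (49.900, 29.000). That places the tangent points at U = (57.000, 29.000) on MU and E = (49.900, 36.100) on EL. Then |SU| = |U − S| = 63.953.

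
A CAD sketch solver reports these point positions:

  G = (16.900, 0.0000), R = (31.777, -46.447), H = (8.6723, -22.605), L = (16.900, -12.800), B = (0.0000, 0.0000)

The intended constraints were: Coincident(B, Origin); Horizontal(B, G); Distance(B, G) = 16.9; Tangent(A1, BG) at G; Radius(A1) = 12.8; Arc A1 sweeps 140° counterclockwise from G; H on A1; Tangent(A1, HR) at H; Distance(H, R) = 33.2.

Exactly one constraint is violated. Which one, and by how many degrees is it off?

Tangent(A1, HR) at H — off by 5.90°.

B = (0.00, 0.00) ✓; B.y = 0.00, G.y = 0.00 ✓; |BG| = 16.90 ✓; ∠(LG, GB) = 90.00° ✓; |LG| = 12.80 ✓; bearing(L→H) − bearing(L→G) = 140.0° ✓; |LH| = 12.80 ✓; ∠(LH, HR) = 95.90° ✗; |HR| = 33.20 ✓.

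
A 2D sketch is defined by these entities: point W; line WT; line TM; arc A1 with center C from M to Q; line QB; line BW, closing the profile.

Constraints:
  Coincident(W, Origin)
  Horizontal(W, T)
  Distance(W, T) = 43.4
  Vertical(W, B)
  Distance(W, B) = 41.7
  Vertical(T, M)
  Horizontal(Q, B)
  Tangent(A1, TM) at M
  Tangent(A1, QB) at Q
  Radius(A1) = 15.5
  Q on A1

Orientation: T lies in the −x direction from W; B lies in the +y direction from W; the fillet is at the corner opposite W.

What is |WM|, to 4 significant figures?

50.70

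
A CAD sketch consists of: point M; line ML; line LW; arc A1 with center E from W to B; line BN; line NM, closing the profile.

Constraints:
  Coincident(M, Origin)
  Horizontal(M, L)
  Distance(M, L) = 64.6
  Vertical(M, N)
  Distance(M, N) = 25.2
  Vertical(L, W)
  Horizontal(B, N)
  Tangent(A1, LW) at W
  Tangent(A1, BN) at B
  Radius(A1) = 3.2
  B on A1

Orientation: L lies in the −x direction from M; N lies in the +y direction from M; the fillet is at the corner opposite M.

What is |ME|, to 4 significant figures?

65.22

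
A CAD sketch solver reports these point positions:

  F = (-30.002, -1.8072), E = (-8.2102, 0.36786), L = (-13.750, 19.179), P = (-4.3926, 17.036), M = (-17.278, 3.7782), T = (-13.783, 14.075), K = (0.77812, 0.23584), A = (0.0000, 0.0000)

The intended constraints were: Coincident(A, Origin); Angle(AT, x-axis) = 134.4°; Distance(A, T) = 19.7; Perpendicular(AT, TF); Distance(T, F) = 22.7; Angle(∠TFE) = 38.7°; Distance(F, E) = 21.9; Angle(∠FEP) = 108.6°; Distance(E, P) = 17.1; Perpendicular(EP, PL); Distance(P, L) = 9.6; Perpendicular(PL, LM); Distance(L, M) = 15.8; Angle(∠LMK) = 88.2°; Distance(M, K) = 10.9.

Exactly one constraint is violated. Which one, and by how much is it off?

Distance(M, K) = 10.9 — off by 7.50.

A = (0.00, 0.00) ✓; AT at 134.4° ✓; |AT| = 19.70 ✓; ∠(AT, TF) = 90.00° ✓; |TF| = 22.70 ✓; ∠TFE = 38.70° ✓; |FE| = 21.90 ✓; ∠FEP = 108.6° ✓; |EP| = 17.10 ✓; ∠(EP, PL) = 90.00° ✓; |PL| = 9.600 ✓; ∠(PL, LM) = 90.00° ✓; |LM| = 15.80 ✓; ∠LMK = 88.20° ✓; |MK| = 18.40 ✗.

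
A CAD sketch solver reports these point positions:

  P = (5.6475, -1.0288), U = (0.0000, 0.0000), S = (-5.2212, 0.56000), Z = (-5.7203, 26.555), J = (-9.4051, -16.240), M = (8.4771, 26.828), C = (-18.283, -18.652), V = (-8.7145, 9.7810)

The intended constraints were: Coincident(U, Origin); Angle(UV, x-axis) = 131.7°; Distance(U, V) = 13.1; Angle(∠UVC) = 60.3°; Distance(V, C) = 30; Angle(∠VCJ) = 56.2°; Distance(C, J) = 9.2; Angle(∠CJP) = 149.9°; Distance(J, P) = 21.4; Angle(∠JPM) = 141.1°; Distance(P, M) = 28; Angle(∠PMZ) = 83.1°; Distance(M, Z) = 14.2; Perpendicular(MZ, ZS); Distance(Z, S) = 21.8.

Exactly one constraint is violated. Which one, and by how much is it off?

Distance(Z, S) = 21.8 — off by 4.20.

U = (0.00, 0.00) ✓; UV at 131.7° ✓; |UV| = 13.10 ✓; ∠UVC = 60.30° ✓; |VC| = 30.00 ✓; ∠VCJ = 56.20° ✓; |CJ| = 9.200 ✓; ∠CJP = 149.9° ✓; |JP| = 21.40 ✓; ∠JPM = 141.1° ✓; |PM| = 28.00 ✓; ∠PMZ = 83.10° ✓; |MZ| = 14.20 ✓; ∠(MZ, ZS) = 90.00° ✓; |ZS| = 26.00 ✗.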